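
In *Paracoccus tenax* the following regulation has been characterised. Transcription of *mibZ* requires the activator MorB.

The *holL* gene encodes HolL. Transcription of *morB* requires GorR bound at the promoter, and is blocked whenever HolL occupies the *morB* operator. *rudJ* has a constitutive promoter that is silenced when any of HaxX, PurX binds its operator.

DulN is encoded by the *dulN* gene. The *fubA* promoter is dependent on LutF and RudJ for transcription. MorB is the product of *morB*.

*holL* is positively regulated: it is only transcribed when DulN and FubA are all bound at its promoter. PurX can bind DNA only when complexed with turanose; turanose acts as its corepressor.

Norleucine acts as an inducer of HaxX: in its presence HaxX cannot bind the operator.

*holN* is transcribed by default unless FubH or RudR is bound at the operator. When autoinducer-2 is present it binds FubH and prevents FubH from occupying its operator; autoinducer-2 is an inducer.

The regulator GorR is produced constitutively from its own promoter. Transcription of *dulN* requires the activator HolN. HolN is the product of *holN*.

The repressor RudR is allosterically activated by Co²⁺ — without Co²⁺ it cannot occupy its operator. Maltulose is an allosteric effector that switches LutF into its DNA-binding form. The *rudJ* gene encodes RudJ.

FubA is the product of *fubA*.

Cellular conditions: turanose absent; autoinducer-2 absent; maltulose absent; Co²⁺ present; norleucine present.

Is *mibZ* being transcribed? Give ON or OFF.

Autoinducer-2 is absent, so FubH is active.
Co²⁺ is present, so RudR is active.
With repressor FubH bound, *holN* is not transcribed.
So HolN is not produced.
Required activator HolN is absent, so *dulN* is not transcribed.
So DulN is not produced.
Maltulose is absent, so LutF is inactive.
Norleucine is present, so HaxX is inactive.
Turanose is absent, so PurX is inactive.
With no repressor bound, *rudJ* is transcribed.
So RudJ is produced and active.
Required activator LutF is absent, so *fubA* is not transcribed.
So FubA is not produced.
Required activator DulN is absent, so *holL* is not transcribed.
So HolL is not produced.
GorR is produced constitutively and is active.
No repressor is bound and GorR is active, so *morB* is transcribed.
So MorB is produced and active.
No repressor is bound and MorB is active, so *mibZ* is transcribed.

ON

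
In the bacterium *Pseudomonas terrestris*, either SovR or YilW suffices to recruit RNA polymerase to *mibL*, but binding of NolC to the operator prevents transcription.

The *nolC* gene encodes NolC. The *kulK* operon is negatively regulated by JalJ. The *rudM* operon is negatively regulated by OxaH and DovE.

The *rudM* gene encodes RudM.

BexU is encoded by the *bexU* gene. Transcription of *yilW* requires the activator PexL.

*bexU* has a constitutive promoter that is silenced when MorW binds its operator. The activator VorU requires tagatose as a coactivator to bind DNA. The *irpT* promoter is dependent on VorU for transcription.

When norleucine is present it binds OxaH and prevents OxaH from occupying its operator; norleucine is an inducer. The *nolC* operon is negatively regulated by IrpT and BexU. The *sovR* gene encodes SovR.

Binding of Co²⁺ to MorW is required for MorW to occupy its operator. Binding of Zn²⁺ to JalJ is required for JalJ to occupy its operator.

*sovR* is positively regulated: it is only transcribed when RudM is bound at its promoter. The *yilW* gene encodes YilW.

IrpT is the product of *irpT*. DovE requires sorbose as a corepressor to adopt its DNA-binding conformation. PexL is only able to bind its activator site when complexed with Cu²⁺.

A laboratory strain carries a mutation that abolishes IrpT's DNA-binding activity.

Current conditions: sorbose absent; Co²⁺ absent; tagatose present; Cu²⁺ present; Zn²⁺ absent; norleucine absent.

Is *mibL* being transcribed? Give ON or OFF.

ON

IrpT is non-functional in this strain, so it has no effect.
Co²⁺ is absent, so MorW is inactive.
With no repressor bound, *bexU* is transcribed.
So BexU is produced and active.
With repressor BexU bound, *nolC* is not transcribed.
So NolC is not produced.
Norleucine is absent, so OxaH is active.
Sorbose is absent, so DovE is inactive.
With repressor OxaH bound, *rudM* is not transcribed.
So RudM is not produced.
Required activator RudM is absent, so *sovR* is not transcribed.
So SovR is not produced.
Cu²⁺ is present, so PexL is active.
No repressor is bound and PexL is active, so *yilW* is transcribed.
So YilW is produced and active.
Activator YilW is present, so *mibL* is transcribed.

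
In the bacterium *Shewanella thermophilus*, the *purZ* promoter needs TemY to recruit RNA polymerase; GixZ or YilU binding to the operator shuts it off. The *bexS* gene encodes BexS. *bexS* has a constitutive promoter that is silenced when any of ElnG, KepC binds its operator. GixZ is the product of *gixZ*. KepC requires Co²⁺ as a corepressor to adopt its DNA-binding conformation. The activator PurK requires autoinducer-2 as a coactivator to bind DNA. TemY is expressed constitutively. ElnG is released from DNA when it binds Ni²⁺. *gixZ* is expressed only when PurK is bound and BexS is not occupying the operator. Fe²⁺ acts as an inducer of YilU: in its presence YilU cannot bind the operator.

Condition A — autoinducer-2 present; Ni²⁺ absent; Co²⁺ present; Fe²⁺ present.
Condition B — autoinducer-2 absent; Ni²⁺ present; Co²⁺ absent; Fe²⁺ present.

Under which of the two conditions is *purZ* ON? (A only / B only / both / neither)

Condition A:
Autoinducer-2 is present, so PurK is active.
Ni²⁺ is absent, so ElnG is active.
Co²⁺ is present, so KepC is active.
With repressor ElnG bound, *bexS* is not transcribed.
So BexS is not produced.
No repressor is bound and PurK is active, so *gixZ* is transcribed.
So GixZ is produced and active.
TemY is produced constitutively and is active.
Fe²⁺ is present, so YilU is inactive.
With repressor GixZ bound, *purZ* is not transcribed.
→ *purZ* is OFF in A.
Condition B:
Autoinducer-2 is absent, so PurK is inactive.
Ni²⁺ is present, so ElnG is inactive.
Co²⁺ is absent, so KepC is inactive.
With no repressor bound, *bexS* is transcribed.
So BexS is produced and active.
With repressor BexS bound, *gixZ* is not transcribed.
So GixZ is not produced.
TemY is produced constitutively and is active.
Fe²⁺ is present, so YilU is inactive.
No repressor is bound and TemY is active, so *purZ* is transcribed.
→ *purZ* is ON in B.

B only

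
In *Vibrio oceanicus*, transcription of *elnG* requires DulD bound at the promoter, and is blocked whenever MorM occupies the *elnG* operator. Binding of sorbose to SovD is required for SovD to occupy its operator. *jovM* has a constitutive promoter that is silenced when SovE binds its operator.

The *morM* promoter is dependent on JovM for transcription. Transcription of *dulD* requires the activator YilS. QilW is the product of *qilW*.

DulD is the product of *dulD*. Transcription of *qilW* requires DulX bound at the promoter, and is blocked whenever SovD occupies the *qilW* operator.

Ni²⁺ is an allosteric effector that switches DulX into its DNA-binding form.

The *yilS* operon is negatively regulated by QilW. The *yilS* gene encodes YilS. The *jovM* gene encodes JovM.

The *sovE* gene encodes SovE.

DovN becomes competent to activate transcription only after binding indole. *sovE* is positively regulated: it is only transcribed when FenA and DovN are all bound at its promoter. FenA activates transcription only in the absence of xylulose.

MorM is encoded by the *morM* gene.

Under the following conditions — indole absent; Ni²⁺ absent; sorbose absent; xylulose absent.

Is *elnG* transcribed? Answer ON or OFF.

Xylulose is absent, so FenA is active.
Indole is absent, so DovN is inactive.
Required activator DovN is absent, so *sovE* is not transcribed.
So SovE is not produced.
With no repressor bound, *jovM* is transcribed.
So JovM is produced and active.
No repressor is bound and JovM is active, so *morM* is transcribed.
So MorM is produced and active.
Sorbose is absent, so SovD is inactive.
Ni²⁺ is absent, so DulX is inactive.
Required activator DulX is absent, so *qilW* is not transcribed.
So QilW is not produced.
With no repressor bound, *yilS* is transcribed.
So YilS is produced and active.
No repressor is bound and YilS is active, so *dulD* is transcribed.
So DulD is produced and active.
With repressor MorM bound, *elnG* is not transcribed.

OFF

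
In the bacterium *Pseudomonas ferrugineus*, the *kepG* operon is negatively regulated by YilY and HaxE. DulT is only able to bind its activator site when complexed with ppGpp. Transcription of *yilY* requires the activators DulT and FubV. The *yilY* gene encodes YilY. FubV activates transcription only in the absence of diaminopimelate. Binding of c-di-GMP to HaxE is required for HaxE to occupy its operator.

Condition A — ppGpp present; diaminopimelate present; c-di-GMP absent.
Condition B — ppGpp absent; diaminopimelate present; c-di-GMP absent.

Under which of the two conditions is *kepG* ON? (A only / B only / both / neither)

both

Condition A:
ppGpp is present, so DulT is active.
Diaminopimelate is present, so FubV is inactive.
Required activator FubV is absent, so *yilY* is not transcribed.
So YilY is not produced.
c-di-GMP is absent, so HaxE is inactive.
With no repressor bound, *kepG* is transcribed.
→ *kepG* is ON in A.
Condition B:
ppGpp is absent, so DulT is inactive.
Diaminopimelate is present, so FubV is inactive.
Required activator DulT is absent, so *yilY* is not transcribed.
So YilY is not produced.
c-di-GMP is absent, so HaxE is inactive.
With no repressor bound, *kepG* is transcribed.
→ *kepG* is ON in B.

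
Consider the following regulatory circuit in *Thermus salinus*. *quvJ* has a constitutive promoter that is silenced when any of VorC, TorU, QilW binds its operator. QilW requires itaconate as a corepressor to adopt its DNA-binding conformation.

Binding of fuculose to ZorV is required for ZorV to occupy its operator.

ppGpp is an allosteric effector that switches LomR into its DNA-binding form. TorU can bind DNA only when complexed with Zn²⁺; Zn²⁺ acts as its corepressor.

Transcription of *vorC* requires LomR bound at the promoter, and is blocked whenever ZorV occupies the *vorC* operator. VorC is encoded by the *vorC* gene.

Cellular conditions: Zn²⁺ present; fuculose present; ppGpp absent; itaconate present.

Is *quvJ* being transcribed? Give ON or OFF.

OFF

Fuculose is present, so ZorV is active.
ppGpp is absent, so LomR is inactive.
With repressor ZorV bound, *vorC* is not transcribed.
So VorC is not produced.
Zn²⁺ is present, so TorU is active.
Itaconate is present, so QilW is active.
With repressor TorU bound, *quvJ* is not transcribed.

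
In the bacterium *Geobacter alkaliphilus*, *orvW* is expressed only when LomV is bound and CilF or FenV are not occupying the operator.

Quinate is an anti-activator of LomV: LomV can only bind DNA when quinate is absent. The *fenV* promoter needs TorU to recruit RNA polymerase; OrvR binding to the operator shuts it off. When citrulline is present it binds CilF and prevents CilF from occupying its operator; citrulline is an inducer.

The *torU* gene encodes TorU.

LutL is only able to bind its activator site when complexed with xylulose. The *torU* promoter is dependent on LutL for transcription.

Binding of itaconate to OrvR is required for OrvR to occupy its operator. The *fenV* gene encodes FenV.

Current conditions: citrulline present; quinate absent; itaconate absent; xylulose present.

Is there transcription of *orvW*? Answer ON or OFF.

Citrulline is present, so CilF is inactive.
Quinate is absent, so LomV is active.
Xylulose is present, so LutL is active.
No repressor is bound and LutL is active, so *torU* is transcribed.
So TorU is produced and active.
Itaconate is absent, so OrvR is inactive.
No repressor is bound and TorU is active, so *fenV* is transcribed.
So FenV is produced and active.
With repressor FenV bound, *orvW* is not transcribed.

OFF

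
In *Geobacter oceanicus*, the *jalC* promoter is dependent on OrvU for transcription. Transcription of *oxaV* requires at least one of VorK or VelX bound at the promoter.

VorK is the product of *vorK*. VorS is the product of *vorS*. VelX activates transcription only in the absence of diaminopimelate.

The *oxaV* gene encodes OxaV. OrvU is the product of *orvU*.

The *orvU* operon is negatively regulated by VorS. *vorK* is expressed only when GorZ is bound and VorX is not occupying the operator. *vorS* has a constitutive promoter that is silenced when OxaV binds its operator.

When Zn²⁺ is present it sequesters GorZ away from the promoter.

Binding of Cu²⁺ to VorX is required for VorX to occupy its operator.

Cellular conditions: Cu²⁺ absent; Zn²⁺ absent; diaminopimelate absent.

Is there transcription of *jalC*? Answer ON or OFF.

Zn²⁺ is absent, so GorZ is active.
Cu²⁺ is absent, so VorX is inactive.
No repressor is bound and GorZ is active, so *vorK* is transcribed.
So VorK is produced and active.
Diaminopimelate is absent, so VelX is active.
Activator VorK is present, so *oxaV* is transcribed.
So OxaV is produced and active.
With repressor OxaV bound, *vorS* is not transcribed.
So VorS is not produced.
With no repressor bound, *orvU* is transcribed.
So OrvU is produced and active.
No repressor is bound and OrvU is active, so *jalC* is transcribed.

ON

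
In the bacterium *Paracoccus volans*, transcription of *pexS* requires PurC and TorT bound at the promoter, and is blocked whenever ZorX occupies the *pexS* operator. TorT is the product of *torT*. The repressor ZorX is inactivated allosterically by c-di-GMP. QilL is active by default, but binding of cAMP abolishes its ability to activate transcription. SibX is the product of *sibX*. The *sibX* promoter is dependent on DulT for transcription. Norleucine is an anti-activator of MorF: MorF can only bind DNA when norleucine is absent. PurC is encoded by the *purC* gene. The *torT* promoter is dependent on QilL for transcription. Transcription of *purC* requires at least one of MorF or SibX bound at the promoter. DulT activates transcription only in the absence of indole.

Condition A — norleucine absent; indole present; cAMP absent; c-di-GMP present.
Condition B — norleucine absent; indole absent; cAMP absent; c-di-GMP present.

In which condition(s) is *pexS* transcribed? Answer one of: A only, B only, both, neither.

both

Condition A:
Norleucine is absent, so MorF is active.
Indole is present, so DulT is inactive.
Required activator DulT is absent, so *sibX* is not transcribed.
So SibX is not produced.
Activator MorF is present, so *purC* is transcribed.
So PurC is produced and active.
cAMP is absent, so QilL is active.
No repressor is bound and QilL is active, so *torT* is transcribed.
So TorT is produced and active.
c-di-GMP is present, so ZorX is inactive.
No repressor is bound and PurC and TorT are active, so *pexS* is transcribed.
→ *pexS* is ON in A.
Condition B:
Norleucine is absent, so MorF is active.
Indole is absent, so DulT is active.
No repressor is bound and DulT is active, so *sibX* is transcribed.
So SibX is produced and active.
Activator MorF is present, so *purC* is transcribed.
So PurC is produced and active.
cAMP is absent, so QilL is active.
No repressor is bound and QilL is active, so *torT* is transcribed.
So TorT is produced and active.
c-di-GMP is present, so ZorX is inactive.
No repressor is bound and PurC and TorT are active, so *pexS* is transcribed.
→ *pexS* is ON in B.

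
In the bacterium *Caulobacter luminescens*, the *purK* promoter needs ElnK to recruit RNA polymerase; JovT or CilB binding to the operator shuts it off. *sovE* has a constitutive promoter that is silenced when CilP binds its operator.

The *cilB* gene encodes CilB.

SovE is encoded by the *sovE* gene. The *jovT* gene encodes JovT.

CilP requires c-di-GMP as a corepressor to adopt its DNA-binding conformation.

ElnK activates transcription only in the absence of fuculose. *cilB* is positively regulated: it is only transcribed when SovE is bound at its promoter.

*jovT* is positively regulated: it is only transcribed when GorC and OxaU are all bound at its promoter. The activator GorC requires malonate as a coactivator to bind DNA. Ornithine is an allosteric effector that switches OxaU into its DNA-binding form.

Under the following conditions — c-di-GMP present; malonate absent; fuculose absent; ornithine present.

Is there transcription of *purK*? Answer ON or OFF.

Malonate is absent, so GorC is inactive.
Ornithine is present, so OxaU is active.
Required activator GorC is absent, so *jovT* is not transcribed.
So JovT is not produced.
Fuculose is absent, so ElnK is active.
c-di-GMP is present, so CilP is active.
With repressor CilP bound, *sovE* is not transcribed.
So SovE is not produced.
Required activator SovE is absent, so *cilB* is not transcribed.
So CilB is not produced.
No repressor is bound and ElnK is active, so *purK* is transcribed.

ON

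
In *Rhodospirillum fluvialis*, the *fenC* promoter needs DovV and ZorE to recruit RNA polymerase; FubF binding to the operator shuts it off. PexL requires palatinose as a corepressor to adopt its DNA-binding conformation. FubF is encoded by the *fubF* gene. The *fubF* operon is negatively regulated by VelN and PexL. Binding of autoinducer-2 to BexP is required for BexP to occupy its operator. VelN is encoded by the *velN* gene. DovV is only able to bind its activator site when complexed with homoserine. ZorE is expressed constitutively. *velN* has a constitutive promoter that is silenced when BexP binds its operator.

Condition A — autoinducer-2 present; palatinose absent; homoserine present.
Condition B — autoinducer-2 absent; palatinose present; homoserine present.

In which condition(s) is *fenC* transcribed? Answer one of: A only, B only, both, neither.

B only

Condition A:
Autoinducer-2 is present, so BexP is active.
With repressor BexP bound, *velN* is not transcribed.
So VelN is not produced.
Palatinose is absent, so PexL is inactive.
With no repressor bound, *fubF* is transcribed.
So FubF is produced and active.
Homoserine is present, so DovV is active.
ZorE is produced constitutively and is active.
With repressor FubF bound, *fenC* is not transcribed.
→ *fenC* is OFF in A.
Condition B:
Autoinducer-2 is absent, so BexP is inactive.
With no repressor bound, *velN* is transcribed.
So VelN is produced and active.
Palatinose is present, so PexL is active.
With repressor VelN bound, *fubF* is not transcribed.
So FubF is not produced.
Homoserine is present, so DovV is active.
ZorE is produced constitutively and is active.
No repressor is bound and DovV and ZorE are active, so *fenC* is transcribed.
→ *fenC* is ON in B.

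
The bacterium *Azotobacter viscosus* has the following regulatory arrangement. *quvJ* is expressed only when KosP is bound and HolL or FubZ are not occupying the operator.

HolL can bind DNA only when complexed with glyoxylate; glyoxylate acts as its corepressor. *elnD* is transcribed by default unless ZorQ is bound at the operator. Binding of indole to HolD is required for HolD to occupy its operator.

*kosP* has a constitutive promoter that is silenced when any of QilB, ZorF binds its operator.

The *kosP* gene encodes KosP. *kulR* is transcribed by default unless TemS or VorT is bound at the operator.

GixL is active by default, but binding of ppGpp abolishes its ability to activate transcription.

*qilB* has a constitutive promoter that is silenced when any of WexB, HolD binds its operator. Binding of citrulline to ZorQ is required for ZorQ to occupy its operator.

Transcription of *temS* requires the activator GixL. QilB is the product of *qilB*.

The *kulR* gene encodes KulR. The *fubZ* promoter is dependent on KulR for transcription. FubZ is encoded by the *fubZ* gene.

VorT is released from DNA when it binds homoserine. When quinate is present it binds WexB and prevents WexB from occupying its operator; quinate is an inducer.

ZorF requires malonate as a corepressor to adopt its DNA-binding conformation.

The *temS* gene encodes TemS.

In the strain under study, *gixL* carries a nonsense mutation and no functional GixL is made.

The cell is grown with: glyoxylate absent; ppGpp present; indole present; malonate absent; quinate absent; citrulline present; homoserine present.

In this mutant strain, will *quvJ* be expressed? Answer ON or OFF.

OFF

Glyoxylate is absent, so HolL is inactive.
Quinate is absent, so WexB is active.
Indole is present, so HolD is active.
With repressor WexB bound, *qilB* is not transcribed.
So QilB is not produced.
Malonate is absent, so ZorF is inactive.
With no repressor bound, *kosP* is transcribed.
So KosP is produced and active.
GixL is non-functional in this strain, so it has no effect.
Required activator GixL is absent, so *temS* is not transcribed.
So TemS is not produced.
Homoserine is present, so VorT is inactive.
With no repressor bound, *kulR* is transcribed.
So KulR is produced and active.
No repressor is bound and KulR is active, so *fubZ* is transcribed.
So FubZ is produced and active.
With repressor FubZ bound, *quvJ* is not transcribed.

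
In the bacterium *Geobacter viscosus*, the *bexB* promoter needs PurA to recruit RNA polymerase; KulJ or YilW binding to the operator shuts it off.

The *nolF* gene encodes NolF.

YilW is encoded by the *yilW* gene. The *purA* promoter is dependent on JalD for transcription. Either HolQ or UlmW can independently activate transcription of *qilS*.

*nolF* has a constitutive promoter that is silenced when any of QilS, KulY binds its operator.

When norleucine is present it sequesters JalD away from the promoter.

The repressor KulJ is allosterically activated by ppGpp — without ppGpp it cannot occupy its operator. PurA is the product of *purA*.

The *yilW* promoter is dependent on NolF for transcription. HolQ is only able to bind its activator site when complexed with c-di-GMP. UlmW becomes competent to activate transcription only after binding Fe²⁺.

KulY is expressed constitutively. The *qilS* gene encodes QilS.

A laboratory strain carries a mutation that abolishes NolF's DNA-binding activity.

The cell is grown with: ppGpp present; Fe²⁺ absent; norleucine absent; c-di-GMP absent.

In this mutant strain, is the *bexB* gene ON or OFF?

OFF

Norleucine is absent, so JalD is active.
No repressor is bound and JalD is active, so *purA* is transcribed.
So PurA is produced and active.
ppGpp is present, so KulJ is active.
NolF is non-functional in this strain, so it has no effect.
Required activator NolF is absent, so *yilW* is not transcribed.
So YilW is not produced.
With repressor KulJ bound, *bexB* is not transcribed.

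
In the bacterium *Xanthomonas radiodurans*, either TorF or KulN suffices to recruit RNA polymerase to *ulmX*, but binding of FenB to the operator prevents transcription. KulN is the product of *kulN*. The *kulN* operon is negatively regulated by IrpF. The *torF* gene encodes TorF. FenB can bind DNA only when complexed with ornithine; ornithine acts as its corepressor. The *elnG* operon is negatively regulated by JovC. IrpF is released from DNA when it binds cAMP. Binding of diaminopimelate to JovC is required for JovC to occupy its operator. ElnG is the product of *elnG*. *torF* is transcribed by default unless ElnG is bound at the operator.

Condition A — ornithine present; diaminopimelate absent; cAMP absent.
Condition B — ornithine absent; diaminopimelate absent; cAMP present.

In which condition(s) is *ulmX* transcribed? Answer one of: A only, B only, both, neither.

B only

Condition A:
Ornithine is present, so FenB is active.
Diaminopimelate is absent, so JovC is inactive.
With no repressor bound, *elnG* is transcribed.
So ElnG is produced and active.
With repressor ElnG bound, *torF* is not transcribed.
So TorF is not produced.
cAMP is absent, so IrpF is active.
With repressor IrpF bound, *kulN* is not transcribed.
So KulN is not produced.
With repressor FenB bound, *ulmX* is not transcribed.
→ *ulmX* is OFF in A.
Condition B:
Ornithine is absent, so FenB is inactive.
Diaminopimelate is absent, so JovC is inactive.
With no repressor bound, *elnG* is transcribed.
So ElnG is produced and active.
With repressor ElnG bound, *torF* is not transcribed.
So TorF is not produced.
cAMP is present, so IrpF is inactive.
With no repressor bound, *kulN* is transcribed.
So KulN is produced and active.
Activator KulN is present, so *ulmX* is transcribed.
→ *ulmX* is ON in B.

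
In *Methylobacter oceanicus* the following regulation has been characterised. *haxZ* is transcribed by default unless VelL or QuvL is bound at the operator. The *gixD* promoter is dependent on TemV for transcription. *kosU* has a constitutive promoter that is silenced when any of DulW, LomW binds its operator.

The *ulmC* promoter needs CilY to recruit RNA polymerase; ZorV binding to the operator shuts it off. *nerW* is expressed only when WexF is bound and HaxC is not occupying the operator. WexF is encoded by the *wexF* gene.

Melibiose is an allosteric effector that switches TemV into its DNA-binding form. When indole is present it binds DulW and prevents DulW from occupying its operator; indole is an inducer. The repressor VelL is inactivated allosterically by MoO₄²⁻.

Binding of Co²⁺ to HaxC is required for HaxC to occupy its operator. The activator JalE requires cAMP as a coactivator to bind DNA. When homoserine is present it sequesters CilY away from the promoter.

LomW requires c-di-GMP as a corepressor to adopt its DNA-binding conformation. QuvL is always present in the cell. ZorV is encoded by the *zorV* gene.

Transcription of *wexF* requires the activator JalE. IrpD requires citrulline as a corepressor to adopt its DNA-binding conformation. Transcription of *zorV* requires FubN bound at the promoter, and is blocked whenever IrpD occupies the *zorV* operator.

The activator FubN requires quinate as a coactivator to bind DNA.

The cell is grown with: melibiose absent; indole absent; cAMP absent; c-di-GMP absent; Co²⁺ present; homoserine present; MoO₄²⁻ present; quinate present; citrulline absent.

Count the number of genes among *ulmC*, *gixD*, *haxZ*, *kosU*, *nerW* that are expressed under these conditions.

0

Homoserine is present, so CilY is inactive.
Quinate is present, so FubN is active.
Citrulline is absent, so IrpD is inactive.
No repressor is bound and FubN is active, so *zorV* is transcribed.
So ZorV is produced and active.
With repressor ZorV bound, *ulmC* is not transcribed.
→ *ulmC* is OFF.
Melibiose is absent, so TemV is inactive.
Required activator TemV is absent, so *gixD* is not transcribed.
→ *gixD* is OFF.
MoO₄²⁻ is present, so VelL is inactive.
QuvL is produced constitutively and is active.
With repressor QuvL bound, *haxZ* is not transcribed.
→ *haxZ* is OFF.
Indole is absent, so DulW is active.
c-di-GMP is absent, so LomW is inactive.
With repressor DulW bound, *kosU* is not transcribed.
→ *kosU* is OFF.
Co²⁺ is present, so HaxC is active.
cAMP is absent, so JalE is inactive.
Required activator JalE is absent, so *wexF* is not transcribed.
So WexF is not produced.
With repressor HaxC bound, *nerW* is not transcribed.
→ *nerW* is OFF.
0 of the 5 genes are transcribed.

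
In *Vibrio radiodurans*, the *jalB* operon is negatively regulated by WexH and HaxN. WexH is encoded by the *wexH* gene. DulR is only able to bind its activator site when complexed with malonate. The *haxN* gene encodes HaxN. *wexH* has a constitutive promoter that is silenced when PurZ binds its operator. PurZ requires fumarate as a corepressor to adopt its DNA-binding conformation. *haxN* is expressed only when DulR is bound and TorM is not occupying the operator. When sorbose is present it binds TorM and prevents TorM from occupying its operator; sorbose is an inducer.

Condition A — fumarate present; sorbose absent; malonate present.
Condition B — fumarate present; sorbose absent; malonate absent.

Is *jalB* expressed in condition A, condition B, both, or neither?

Condition A:
Fumarate is present, so PurZ is active.
With repressor PurZ bound, *wexH* is not transcribed.
So WexH is not produced.
Sorbose is absent, so TorM is active.
Malonate is present, so DulR is active.
With repressor TorM bound, *haxN* is not transcribed.
So HaxN is not produced.
With no repressor bound, *jalB* is transcribed.
→ *jalB* is ON in A.
Condition B:
Fumarate is present, so PurZ is active.
With repressor PurZ bound, *wexH* is not transcribed.
So WexH is not produced.
Sorbose is absent, so TorM is active.
Malonate is absent, so DulR is inactive.
With repressor TorM bound, *haxN* is not transcribed.
So HaxN is not produced.
With no repressor bound, *jalB* is transcribed.
→ *jalB* is ON in B.

both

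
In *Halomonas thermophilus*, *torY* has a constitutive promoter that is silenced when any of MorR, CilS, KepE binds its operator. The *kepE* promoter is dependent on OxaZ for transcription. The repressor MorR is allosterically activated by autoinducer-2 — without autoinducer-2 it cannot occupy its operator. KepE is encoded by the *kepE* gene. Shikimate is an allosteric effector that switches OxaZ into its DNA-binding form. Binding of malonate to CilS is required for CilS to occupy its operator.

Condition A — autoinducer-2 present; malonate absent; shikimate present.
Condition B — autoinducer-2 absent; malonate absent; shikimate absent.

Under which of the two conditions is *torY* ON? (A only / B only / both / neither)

B only

Condition A:
Autoinducer-2 is present, so MorR is active.
Malonate is absent, so CilS is inactive.
Shikimate is present, so OxaZ is active.
No repressor is bound and OxaZ is active, so *kepE* is transcribed.
So KepE is produced and active.
With repressor MorR bound, *torY* is not transcribed.
→ *torY* is OFF in A.
Condition B:
Autoinducer-2 is absent, so MorR is inactive.
Malonate is absent, so CilS is inactive.
Shikimate is absent, so OxaZ is inactive.
Required activator OxaZ is absent, so *kepE* is not transcribed.
So KepE is not produced.
With no repressor bound, *torY* is transcribed.
→ *torY* is ON in B.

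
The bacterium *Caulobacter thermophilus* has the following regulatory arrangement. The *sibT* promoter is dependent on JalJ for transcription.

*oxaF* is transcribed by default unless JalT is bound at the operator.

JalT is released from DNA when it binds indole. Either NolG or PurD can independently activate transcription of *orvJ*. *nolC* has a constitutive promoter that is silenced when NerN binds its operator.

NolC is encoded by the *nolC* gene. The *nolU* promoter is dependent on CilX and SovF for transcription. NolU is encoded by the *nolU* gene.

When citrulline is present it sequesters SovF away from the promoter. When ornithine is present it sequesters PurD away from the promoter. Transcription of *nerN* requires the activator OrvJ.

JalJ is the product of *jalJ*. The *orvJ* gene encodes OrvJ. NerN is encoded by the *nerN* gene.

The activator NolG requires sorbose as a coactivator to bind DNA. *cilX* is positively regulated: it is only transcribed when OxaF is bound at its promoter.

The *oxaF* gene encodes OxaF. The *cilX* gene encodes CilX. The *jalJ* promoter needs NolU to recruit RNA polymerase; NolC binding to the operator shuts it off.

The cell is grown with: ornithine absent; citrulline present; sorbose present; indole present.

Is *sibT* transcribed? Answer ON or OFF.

Sorbose is present, so NolG is active.
Ornithine is absent, so PurD is active.
Activator NolG is present, so *orvJ* is transcribed.
So OrvJ is produced and active.
No repressor is bound and OrvJ is active, so *nerN* is transcribed.
So NerN is produced and active.
With repressor NerN bound, *nolC* is not transcribed.
So NolC is not produced.
Indole is present, so JalT is inactive.
With no repressor bound, *oxaF* is transcribed.
So OxaF is produced and active.
No repressor is bound and OxaF is active, so *cilX* is transcribed.
So CilX is produced and active.
Citrulline is present, so SovF is inactive.
Required activator SovF is absent, so *nolU* is not transcribed.
So NolU is not produced.
Required activator NolU is absent, so *jalJ* is not transcribed.
So JalJ is not produced.
Required activator JalJ is absent, so *sibT* is not transcribed.

OFF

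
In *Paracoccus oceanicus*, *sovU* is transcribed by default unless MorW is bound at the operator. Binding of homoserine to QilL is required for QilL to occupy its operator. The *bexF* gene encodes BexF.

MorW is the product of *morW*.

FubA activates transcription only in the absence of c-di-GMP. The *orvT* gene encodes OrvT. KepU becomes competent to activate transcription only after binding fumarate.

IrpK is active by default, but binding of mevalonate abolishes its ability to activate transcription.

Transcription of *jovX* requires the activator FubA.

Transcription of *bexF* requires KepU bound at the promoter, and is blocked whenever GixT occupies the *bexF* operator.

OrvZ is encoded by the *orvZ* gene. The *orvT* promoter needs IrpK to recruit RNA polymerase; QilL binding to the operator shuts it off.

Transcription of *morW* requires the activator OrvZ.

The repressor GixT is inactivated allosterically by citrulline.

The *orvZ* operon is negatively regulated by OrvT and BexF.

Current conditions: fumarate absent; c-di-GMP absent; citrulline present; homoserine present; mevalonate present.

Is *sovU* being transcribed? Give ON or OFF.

Homoserine is present, so QilL is active.
Mevalonate is present, so IrpK is inactive.
With repressor QilL bound, *orvT* is not transcribed.
So OrvT is not produced.
Fumarate is absent, so KepU is inactive.
Citrulline is present, so GixT is inactive.
Required activator KepU is absent, so *bexF* is not transcribed.
So BexF is not produced.
With no repressor bound, *orvZ* is transcribed.
So OrvZ is produced and active.
No repressor is bound and OrvZ is active, so *morW* is transcribed.
So MorW is produced and active.
With repressor MorW bound, *sovU* is not transcribed.

OFF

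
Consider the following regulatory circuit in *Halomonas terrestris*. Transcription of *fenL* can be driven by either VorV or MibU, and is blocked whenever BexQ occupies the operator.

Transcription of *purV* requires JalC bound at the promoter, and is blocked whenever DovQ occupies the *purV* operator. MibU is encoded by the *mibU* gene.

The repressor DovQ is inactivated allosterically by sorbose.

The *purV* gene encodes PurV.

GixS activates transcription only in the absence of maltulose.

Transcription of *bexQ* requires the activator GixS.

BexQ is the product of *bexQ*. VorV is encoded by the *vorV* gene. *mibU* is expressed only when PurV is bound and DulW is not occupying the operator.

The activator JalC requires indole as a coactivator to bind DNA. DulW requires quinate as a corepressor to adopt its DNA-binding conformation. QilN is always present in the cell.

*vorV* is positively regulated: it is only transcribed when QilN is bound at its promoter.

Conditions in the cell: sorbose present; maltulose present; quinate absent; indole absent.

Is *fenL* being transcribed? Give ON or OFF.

ON

Maltulose is present, so GixS is inactive.
Required activator GixS is absent, so *bexQ* is not transcribed.
So BexQ is not produced.
QilN is produced constitutively and is active.
No repressor is bound and QilN is active, so *vorV* is transcribed.
So VorV is produced and active.
Indole is absent, so JalC is inactive.
Sorbose is present, so DovQ is inactive.
Required activator JalC is absent, so *purV* is not transcribed.
So PurV is not produced.
Quinate is absent, so DulW is inactive.
Required activator PurV is absent, so *mibU* is not transcribed.
So MibU is not produced.
Activator VorV is present, so *fenL* is transcribed.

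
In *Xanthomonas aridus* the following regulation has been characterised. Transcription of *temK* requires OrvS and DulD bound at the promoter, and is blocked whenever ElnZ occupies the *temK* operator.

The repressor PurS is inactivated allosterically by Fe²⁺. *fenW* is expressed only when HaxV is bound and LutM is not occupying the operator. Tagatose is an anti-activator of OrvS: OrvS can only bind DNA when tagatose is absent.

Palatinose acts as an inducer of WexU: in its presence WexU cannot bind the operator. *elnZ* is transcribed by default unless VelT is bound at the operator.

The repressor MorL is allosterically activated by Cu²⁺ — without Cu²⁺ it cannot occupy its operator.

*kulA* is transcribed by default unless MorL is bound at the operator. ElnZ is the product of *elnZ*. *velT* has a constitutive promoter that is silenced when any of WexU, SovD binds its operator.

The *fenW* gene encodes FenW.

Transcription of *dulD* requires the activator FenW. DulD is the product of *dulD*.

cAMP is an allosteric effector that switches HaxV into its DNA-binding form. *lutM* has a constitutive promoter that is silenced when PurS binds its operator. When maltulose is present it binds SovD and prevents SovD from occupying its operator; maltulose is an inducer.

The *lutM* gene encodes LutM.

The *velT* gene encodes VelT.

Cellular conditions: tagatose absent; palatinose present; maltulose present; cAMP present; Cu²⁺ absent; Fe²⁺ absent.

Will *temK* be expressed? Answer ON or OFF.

ON

Palatinose is present, so WexU is inactive.
Maltulose is present, so SovD is inactive.
With no repressor bound, *velT* is transcribed.
So VelT is produced and active.
With repressor VelT bound, *elnZ* is not transcribed.
So ElnZ is not produced.
Tagatose is absent, so OrvS is active.
Fe²⁺ is absent, so PurS is active.
With repressor PurS bound, *lutM* is not transcribed.
So LutM is not produced.
cAMP is present, so HaxV is active.
No repressor is bound and HaxV is active, so *fenW* is transcribed.
So FenW is produced and active.
No repressor is bound and FenW is active, so *dulD* is transcribed.
So DulD is produced and active.
No repressor is bound and OrvS and DulD are active, so *temK* is transcribed.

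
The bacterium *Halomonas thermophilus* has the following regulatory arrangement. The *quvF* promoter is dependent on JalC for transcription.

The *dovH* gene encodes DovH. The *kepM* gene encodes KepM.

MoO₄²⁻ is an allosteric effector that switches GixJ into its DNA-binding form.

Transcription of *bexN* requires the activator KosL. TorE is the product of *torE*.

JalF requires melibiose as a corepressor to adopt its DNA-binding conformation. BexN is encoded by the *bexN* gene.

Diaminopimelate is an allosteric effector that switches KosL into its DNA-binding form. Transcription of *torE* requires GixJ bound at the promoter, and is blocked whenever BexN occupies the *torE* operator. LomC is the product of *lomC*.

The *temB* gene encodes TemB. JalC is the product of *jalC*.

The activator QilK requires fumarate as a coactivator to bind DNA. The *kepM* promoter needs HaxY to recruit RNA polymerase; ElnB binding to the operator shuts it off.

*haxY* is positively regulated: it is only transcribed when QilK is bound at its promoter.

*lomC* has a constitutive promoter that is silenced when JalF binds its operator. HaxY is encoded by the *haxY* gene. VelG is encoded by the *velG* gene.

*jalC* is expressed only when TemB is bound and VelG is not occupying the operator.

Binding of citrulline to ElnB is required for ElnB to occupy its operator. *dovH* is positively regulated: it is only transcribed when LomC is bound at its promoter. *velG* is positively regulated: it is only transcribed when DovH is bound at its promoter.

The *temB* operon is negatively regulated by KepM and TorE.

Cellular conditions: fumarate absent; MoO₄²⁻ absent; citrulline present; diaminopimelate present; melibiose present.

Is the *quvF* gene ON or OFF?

Fumarate is absent, so QilK is inactive.
Required activator QilK is absent, so *haxY* is not transcribed.
So HaxY is not produced.
Citrulline is present, so ElnB is active.
With repressor ElnB bound, *kepM* is not transcribed.
So KepM is not produced.
Diaminopimelate is present, so KosL is active.
No repressor is bound and KosL is active, so *bexN* is transcribed.
So BexN is produced and active.
MoO₄²⁻ is absent, so GixJ is inactive.
With repressor BexN bound, *torE* is not transcribed.
So TorE is not produced.
With no repressor bound, *temB* is transcribed.
So TemB is produced and active.
Melibiose is present, so JalF is active.
With repressor JalF bound, *lomC* is not transcribed.
So LomC is not produced.
Required activator LomC is absent, so *dovH* is not transcribed.
So DovH is not produced.
Required activator DovH is absent, so *velG* is not transcribed.
So VelG is not produced.
No repressor is bound and TemB is active, so *jalC* is transcribed.
So JalC is produced and active.
No repressor is bound and JalC is active, so *quvF* is transcribed.

ON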